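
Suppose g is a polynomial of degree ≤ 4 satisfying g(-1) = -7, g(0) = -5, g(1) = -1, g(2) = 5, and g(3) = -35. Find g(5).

Using the Lagrange interpolation formula with nodes -1, 0, 1, 2, 3:
  L_0(x) = x(x - 1)(x - 2)(x - 3) / 24
  L_1(x) = (x + 1)(x - 1)(x - 2)(x - 3) / -6
  L_2(x) = (x + 1)x(x - 2)(x - 3) / 4
  L_3(x) = (x + 1)x(x - 1)(x - 3) / -6
  L_4(x) = (x + 1)x(x - 1)(x - 2) / 24
Then g(x) = -7·L_0(x) - 5·L_1(x) - 1·L_2(x) + 5·L_3(x) - 35·L_4(x).
Expanding and collecting terms gives g(x) = -2x^4 + 4x^3 + 3x^2 - x - 5.
Evaluating at x = 5: g(5) = -685.

-685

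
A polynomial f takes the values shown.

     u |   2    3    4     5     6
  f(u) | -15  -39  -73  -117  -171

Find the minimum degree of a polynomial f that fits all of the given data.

2

Forward differences of the values at u = 2, 3, 4, 5, 6:
  f  : -15  -39  -73  -117  -171
  Δ  : -24  -34  -44  -54
  Δ^2: -10  -10  -10
  Δ^3: 0  0
  Δ^4: 0
The second differences are constant (-10) and nonzero, while all higher differences vanish, so the minimal degree is 2.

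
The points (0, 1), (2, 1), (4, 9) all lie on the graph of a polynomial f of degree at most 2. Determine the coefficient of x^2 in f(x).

1

Write f(x) = ax^2 + bx + c. Substituting each data point gives a linear system:
  c = 1
  4a + 2b + c = 1
  16a + 4b + c = 9
Solving the system yields a = 1, b = -2, c = 1.
So f(x) = x^2 - 2x + 1.
The leading coefficient is 1.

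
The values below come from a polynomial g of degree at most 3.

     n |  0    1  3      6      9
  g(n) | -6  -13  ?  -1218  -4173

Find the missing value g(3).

-153

The 4 known points determine the degree-3 polynomial uniquely.
Write g(n) = an^3 + bn^2 + cn + d. Substituting each data point gives a linear system:
  d = -6
  a + b + c + d = -13
  216a + 36b + 6c + d = -1218
  729a + 81b + 9c + d = -4173
Solving the system yields a = -6, b = 3, c = -4, d = -6.
So g(n) = -6n^3 + 3n^2 - 4n - 6.
Then g(3) = -153.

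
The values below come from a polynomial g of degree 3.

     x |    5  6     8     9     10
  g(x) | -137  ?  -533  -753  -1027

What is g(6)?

-231

The 4 known points determine the degree-3 polynomial uniquely.
Write g(x) = ax^3 + bx^2 + cx + d. Substituting each data point gives a linear system:
  125a + 25b + 5c + d = -137
  512a + 64b + 8c + d = -533
  729a + 81b + 9c + d = -753
  1000a + 100b + 10c + d = -1027
Solving the system yields a = -1, b = 0, c = -3, d = 3.
So g(x) = -x^3 - 3x + 3.
Then g(6) = -231.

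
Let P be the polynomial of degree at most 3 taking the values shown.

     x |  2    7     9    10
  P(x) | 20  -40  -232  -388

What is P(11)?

-592

Using the Lagrange interpolation formula with nodes 2, 7, 9, 10:
  L_0(x) = (x - 7)(x - 9)(x - 10) / -280
  L_1(x) = (x - 2)(x - 9)(x - 10) / 30
  L_2(x) = (x - 2)(x - 7)(x - 10) / -14
  L_3(x) = (x - 2)(x - 7)(x - 9) / 24
Then P(x) = 20·L_0(x) - 40·L_1(x) - 232·L_2(x) - 388·L_3(x).
Expanding and collecting terms gives P(x) = -x^3 + 6x^2 + x + 2.
Evaluating at x = 11: P(11) = -592.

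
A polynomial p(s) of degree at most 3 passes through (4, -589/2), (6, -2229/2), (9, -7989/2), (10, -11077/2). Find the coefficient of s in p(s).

6

Write p(s) = as^3 + bs^2 + cs + d. Substituting each data point gives a linear system:
  64a + 16b + 4c + d = -589/2
  216a + 36b + 6c + d = -2229/2
  729a + 81b + 9c + d = -7989/2
  1000a + 100b + 10c + d = -11077/2
Solving the system yields a = -6, b = 4, c = 6, d = 3/2.
So p(s) = -6s³ + 4s² + 6s + 3/2.
The coefficient of s is 6.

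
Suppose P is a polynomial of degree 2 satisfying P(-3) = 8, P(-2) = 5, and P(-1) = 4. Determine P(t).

P(t) = t^2 + 2t + 5

Write P(t) = at^2 + bt + c. Substituting each data point gives a linear system:
  9a - 3b + c = 8
  4a - 2b + c = 5
  a - b + c = 4
Solving the system yields a = 1, b = 2, c = 5.
So P(t) = t² + 2t + 5.
Check: P(-1) = 4. ✓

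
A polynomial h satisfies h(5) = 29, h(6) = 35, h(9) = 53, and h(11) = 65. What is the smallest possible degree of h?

Divided differences on the nodes 5, 6, 9, 11:
  order 0: 29  35  53  65
  order 1: 6  6  6
  order 2: 0  0
  order 3: 0
The order-1 divided differences are all 6 (nonzero) and every higher order vanishes, so the data lies on a polynomial of degree exactly 1.

1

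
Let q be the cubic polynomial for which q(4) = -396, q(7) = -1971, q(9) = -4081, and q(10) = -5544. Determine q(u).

q(u) = -5u^3 - 6u^2 + 6u - 4

Write q(u) = au^3 + bu^2 + cu + d. Substituting each data point gives a linear system:
  64a + 16b + 4c + d = -396
  343a + 49b + 7c + d = -1971
  729a + 81b + 9c + d = -4081
  1000a + 100b + 10c + d = -5544
Solving the system yields a = -5, b = -6, c = 6, d = -4.
So q(u) = -5u^3 - 6u^2 + 6u - 4.
Check: q(10) = -5544. ✓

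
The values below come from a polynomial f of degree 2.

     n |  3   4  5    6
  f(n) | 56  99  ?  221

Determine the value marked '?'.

On equispaced nodes a degree-2 polynomial has vanishing third forward difference, so
  - f(3) + 3·f(4) - 3·f(5) + f(6) = 0.
Substituting the known values and solving for f(5):
  -3·f(5) = -462
  f(5) = 154.

154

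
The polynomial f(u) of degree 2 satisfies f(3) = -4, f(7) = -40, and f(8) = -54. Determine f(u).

f(u) = -u^2 + u + 2

Write f(u) = au^2 + bu + c. Substituting each data point gives a linear system:
  9a + 3b + c = -4
  49a + 7b + c = -40
  64a + 8b + c = -54
Solving the system yields a = -1, b = 1, c = 2.
So f(u) = -u^2 + u + 2.
Check: f(8) = -54. ✓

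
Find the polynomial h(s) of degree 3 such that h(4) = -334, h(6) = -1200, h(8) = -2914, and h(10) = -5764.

Write h(s) = as^3 + bs^2 + cs + d. Substituting each data point gives a linear system:
  64a + 16b + 4c + d = -334
  216a + 36b + 6c + d = -1200
  512a + 64b + 8c + d = -2914
  1000a + 100b + 10c + d = -5764
Solving the system yields a = -6, b = 2, c = 3, d = 6.
So h(s) = -6s³ + 2s² + 3s + 6.
Check: h(6) = -1200. ✓

h(s) = -6s^3 + 2s^2 + 3s + 6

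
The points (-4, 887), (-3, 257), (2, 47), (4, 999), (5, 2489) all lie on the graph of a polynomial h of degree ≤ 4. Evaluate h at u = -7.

Using the Lagrange interpolation formula with nodes -4, -3, 2, 4, 5:
  L_0(u) = (u + 3)(u - 2)(u - 4)(u - 5) / 432
  L_1(u) = (u + 4)(u - 2)(u - 4)(u - 5) / -280
  L_2(u) = (u + 4)(u + 3)(u - 4)(u - 5) / 180
  L_3(u) = (u + 4)(u + 3)(u - 2)(u - 5) / -112
  L_4(u) = (u + 4)(u + 3)(u - 2)(u - 4) / 216
Then h(u) = 887·L_0(u) + 257·L_1(u) + 47·L_2(u) + 999·L_3(u) + 2489·L_4(u).
Expanding and collecting terms gives h(u) = 4u⁴ + u³ - 5u² - 2u - 1.
Evaluating at u = -7: h(-7) = 9029.

9029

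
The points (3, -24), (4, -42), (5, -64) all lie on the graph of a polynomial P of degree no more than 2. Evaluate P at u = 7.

-120

Write P(u) = au^2 + bu + c. Substituting each data point gives a linear system:
  9a + 3b + c = -24
  16a + 4b + c = -42
  25a + 5b + c = -64
Solving the system yields a = -2, b = -4, c = 6.
So P(u) = -2u^2 - 4u + 6.
Then P(7) = -120.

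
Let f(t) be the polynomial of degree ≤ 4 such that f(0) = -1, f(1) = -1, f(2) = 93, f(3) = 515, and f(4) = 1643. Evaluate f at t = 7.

15203

Write f(t) = at^4 + bt^3 + ct^2 + dt + e. Substituting each data point gives a linear system:
  e = -1
  a + b + c + d + e = -1
  16a + 8b + 4c + 2d + e = 93
  81a + 27b + 9c + 3d + e = 515
  256a + 64b + 16c + 4d + e = 1643
Solving the system yields a = 6, b = 3, c = -4, d = -5, e = -1.
So f(t) = 6t^4 + 3t^3 - 4t^2 - 5t - 1.
Then f(7) = 15203.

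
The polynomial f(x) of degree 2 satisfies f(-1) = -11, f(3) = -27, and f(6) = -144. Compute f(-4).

Using the Lagrange interpolation formula with nodes -1, 3, 6:
  L_0(x) = (x - 3)(x - 6) / 28
  L_1(x) = (x + 1)(x - 6) / -12
  L_2(x) = (x + 1)(x - 3) / 21
Then f(x) = -11·L_0(x) - 27·L_1(x) - 144·L_2(x).
Expanding and collecting terms gives f(x) = -5x^2 + 6x.
Evaluating at x = -4: f(-4) = -104.

-104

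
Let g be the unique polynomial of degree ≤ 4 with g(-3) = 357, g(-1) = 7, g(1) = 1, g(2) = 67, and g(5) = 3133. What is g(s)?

Write g(s) = as^4 + bs^3 + cs^2 + ds + e. Substituting each data point gives a linear system:
  81a - 27b + 9c - 3d + e = 357
  a - b + c - d + e = 7
  a + b + c + d + e = 1
  16a + 8b + 4c + 2d + e = 67
  625a + 125b + 25c + 5d + e = 3133
Solving the system yields a = 5, b = 1, c = -4, d = -4, e = 3.
So g(s) = 5s⁴ + s³ - 4s² - 4s + 3.
Check: g(1) = 1. ✓

g(s) = 5s^4 + s^3 - 4s^2 - 4s + 3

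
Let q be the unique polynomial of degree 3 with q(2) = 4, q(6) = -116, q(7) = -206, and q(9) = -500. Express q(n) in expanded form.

q(n) = -n^3 + 3n^2 - 2n + 4

Using the Lagrange interpolation formula with nodes 2, 6, 7, 9:
  L_0(n) = (n - 6)(n - 7)(n - 9) / -140
  L_1(n) = (n - 2)(n - 7)(n - 9) / 12
  L_2(n) = (n - 2)(n - 6)(n - 9) / -10
  L_3(n) = (n - 2)(n - 6)(n - 7) / 42
Then q(n) = 4·L_0(n) - 116·L_1(n) - 206·L_2(n) - 500·L_3(n).
Expanding and collecting terms gives q(n) = -n³ + 3n² - 2n + 4.
Check: q(2) = 4. ✓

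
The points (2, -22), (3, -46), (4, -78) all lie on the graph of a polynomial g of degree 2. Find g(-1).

2

Write g(s) = as^2 + bs + c. Substituting each data point gives a linear system:
  4a + 2b + c = -22
  9a + 3b + c = -46
  16a + 4b + c = -78
Solving the system yields a = -4, b = -4, c = 2.
So g(s) = -4s^2 - 4s + 2.
Then g(-1) = 2.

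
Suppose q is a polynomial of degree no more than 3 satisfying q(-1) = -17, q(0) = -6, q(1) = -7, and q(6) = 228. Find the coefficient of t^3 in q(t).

2

Write q(t) = at^3 + bt^2 + ct + d. Substituting each data point gives a linear system:
  -a + b - c + d = -17
  d = -6
  a + b + c + d = -7
  216a + 36b + 6c + d = 228
Solving the system yields a = 2, b = -6, c = 3, d = -6.
So q(t) = 2t^3 - 6t^2 + 3t - 6.
The leading coefficient is 2.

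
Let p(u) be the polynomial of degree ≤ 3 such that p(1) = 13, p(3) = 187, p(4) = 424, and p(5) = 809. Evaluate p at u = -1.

Write p(u) = au^3 + bu^2 + cu + d. Substituting each data point gives a linear system:
  a + b + c + d = 13
  27a + 9b + 3c + d = 187
  64a + 16b + 4c + d = 424
  125a + 25b + 5c + d = 809
Solving the system yields a = 6, b = 2, c = 1, d = 4.
So p(u) = 6u³ + 2u² + u + 4.
Then p(-1) = -1.

-1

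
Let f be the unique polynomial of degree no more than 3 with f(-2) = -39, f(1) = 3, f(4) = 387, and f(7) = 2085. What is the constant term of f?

Write f(n) = an^3 + bn^2 + cn + d. Substituting each data point gives a linear system:
  -8a + 4b - 2c + d = -39
  a + b + c + d = 3
  64a + 16b + 4c + d = 387
  343a + 49b + 7c + d = 2085
Solving the system yields a = 6, b = 1, c = -3, d = -1.
So f(n) = 6n^3 + n^2 - 3n - 1.
The constant term is -1.

-1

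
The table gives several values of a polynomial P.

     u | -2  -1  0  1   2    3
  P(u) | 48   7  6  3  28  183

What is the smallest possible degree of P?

Forward differences of the values at u = -2, -1, 0, 1, 2, 3:
  P  : 48  7  6  3  28  183
  Δ  : -41  -1  -3  25  155
  Δ^2: 40  -2  28  130
  Δ^3: -42  30  102
  Δ^4: 72  72
  Δ^5: 0
The fourth differences are constant (72) and nonzero, while all higher differences vanish, so the minimal degree is 4.

4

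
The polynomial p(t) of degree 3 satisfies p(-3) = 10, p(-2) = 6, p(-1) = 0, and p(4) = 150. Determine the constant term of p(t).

-2

Write p(t) = at^3 + bt^2 + ct + d. Substituting each data point gives a linear system:
  -27a + 9b - 3c + d = 10
  -8a + 4b - 2c + d = 6
  -a + b - c + d = 0
  64a + 16b + 4c + d = 150
Solving the system yields a = 1, b = 5, c = 2, d = -2.
So p(t) = t³ + 5t² + 2t - 2.
The constant term is -2.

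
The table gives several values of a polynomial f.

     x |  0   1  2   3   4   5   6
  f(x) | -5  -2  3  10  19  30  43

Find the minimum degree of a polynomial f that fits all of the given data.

2

Forward differences of the values at x = 0, 1, 2, 3, 4, 5, 6:
  f  : -5  -2  3  10  19  30  43
  Δ  : 3  5  7  9  11  13
  Δ^2: 2  2  2  2  2
  Δ^3: 0  0  0  0
  Δ^4: 0  0  0
  Δ^5: 0  0
  Δ^6: 0
The second differences are constant (2) and nonzero, while all higher differences vanish, so the minimal degree is 2.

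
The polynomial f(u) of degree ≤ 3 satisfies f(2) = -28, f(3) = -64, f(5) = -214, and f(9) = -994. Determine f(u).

Using the Lagrange interpolation formula with nodes 2, 3, 5, 9:
  L_0(u) = (u - 3)(u - 5)(u - 9) / -21
  L_1(u) = (u - 2)(u - 5)(u - 9) / 12
  L_2(u) = (u - 2)(u - 3)(u - 9) / -24
  L_3(u) = (u - 2)(u - 3)(u - 5) / 168
Then f(u) = -28·L_0(u) - 64·L_1(u) - 214·L_2(u) - 994·L_3(u).
Expanding and collecting terms gives f(u) = -u³ - 3u² - 2u - 4.
Check: f(5) = -214. ✓

f(u) = -u^3 - 3u^2 - 2u - 4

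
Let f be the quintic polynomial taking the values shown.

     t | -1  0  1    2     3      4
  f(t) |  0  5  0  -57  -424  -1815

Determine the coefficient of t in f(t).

Write f(t) = at^5 + bt^4 + ct^3 + dt^2 + et + k. Substituting each data point gives a linear system:
  -a + b - c + d - e + k = 0
  k = 5
  a + b + c + d + e + k = 0
  32a + 16b + 8c + 4d + 2e + k = -57
  243a + 81b + 27c + 9d + 3e + k = -424
  1024a + 256b + 64c + 16d + 4e + k = -1815
Solving the system yields a = -2, b = 1, c = 1, d = -6, e = 1, k = 5.
So f(t) = -2t^5 + t^4 + t^3 - 6t^2 + t + 5.
The coefficient of t is 1.

1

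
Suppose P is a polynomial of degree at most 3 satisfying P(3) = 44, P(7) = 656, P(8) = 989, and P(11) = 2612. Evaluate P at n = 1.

Write P(n) = an^3 + bn^2 + cn + d. Substituting each data point gives a linear system:
  27a + 9b + 3c + d = 44
  343a + 49b + 7c + d = 656
  512a + 64b + 8c + d = 989
  1331a + 121b + 11c + d = 2612
Solving the system yields a = 2, b = 0, c = -5, d = 5.
So P(n) = 2n³ - 5n + 5.
Then P(1) = 2.

2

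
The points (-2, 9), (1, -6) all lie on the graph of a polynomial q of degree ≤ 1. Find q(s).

q(s) = -5s - 1

Write q(s) = as + b. Substituting each data point gives a linear system:
  -2a + b = 9
  a + b = -6
Solving the system yields a = -5, b = -1.
So q(s) = -5s - 1.
Check: q(1) = -6. ✓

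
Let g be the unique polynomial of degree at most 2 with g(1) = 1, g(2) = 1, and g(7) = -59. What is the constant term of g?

-3

Write g(t) = at^2 + bt + c. Substituting each data point gives a linear system:
  a + b + c = 1
  4a + 2b + c = 1
  49a + 7b + c = -59
Solving the system yields a = -2, b = 6, c = -3.
So g(t) = -2t² + 6t - 3.
The constant term is -3.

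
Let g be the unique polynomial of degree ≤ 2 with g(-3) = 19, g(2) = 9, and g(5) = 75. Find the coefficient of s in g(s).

Write g(s) = as^2 + bs + c. Substituting each data point gives a linear system:
  9a - 3b + c = 19
  4a + 2b + c = 9
  25a + 5b + c = 75
Solving the system yields a = 3, b = 1, c = -5.
So g(s) = 3s^2 + s - 5.
The coefficient of s is 1.

1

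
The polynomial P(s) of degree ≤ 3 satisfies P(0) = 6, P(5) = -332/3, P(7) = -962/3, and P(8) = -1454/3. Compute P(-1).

22/3

Using the Lagrange interpolation formula with nodes 0, 5, 7, 8:
  L_0(s) = (s - 5)(s - 7)(s - 8) / -280
  L_1(s) = s(s - 7)(s - 8) / 30
  L_2(s) = s(s - 5)(s - 8) / -14
  L_3(s) = s(s - 5)(s - 7) / 24
Then P(s) = 6·L_0(s) - 332/3·L_1(s) - 962/3·L_2(s) - 1454/3·L_3(s).
Expanding and collecting terms gives P(s) = -s^3 + (1/3)s^2 + 6.
Evaluating at s = -1: P(-1) = 22/3.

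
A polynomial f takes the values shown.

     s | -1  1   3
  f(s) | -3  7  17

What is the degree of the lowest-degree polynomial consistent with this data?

1

Divided differences on the nodes -1, 1, 3:
  order 0: -3  7  17
  order 1: 5  5
  order 2: 0
The order-1 divided differences are all 5 (nonzero) and every higher order vanishes, so the data lies on a polynomial of degree exactly 1.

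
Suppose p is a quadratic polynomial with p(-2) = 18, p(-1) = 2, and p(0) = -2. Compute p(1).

Using the Lagrange interpolation formula with nodes -2, -1, 0:
  L_0(u) = (u + 1)u / 2
  L_1(u) = (u + 2)u / -1
  L_2(u) = (u + 2)(u + 1) / 2
Then p(u) = 18·L_0(u) + 2·L_1(u) - 2·L_2(u).
Expanding and collecting terms gives p(u) = 6u^2 + 2u - 2.
Evaluating at u = 1: p(1) = 6.

6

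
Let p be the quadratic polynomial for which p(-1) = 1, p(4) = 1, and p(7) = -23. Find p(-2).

-5

Using the Lagrange interpolation formula with nodes -1, 4, 7:
  L_0(t) = (t - 4)(t - 7) / 40
  L_1(t) = (t + 1)(t - 7) / -15
  L_2(t) = (t + 1)(t - 4) / 24
Then p(t) = 1·L_0(t) + 1·L_1(t) - 23·L_2(t).
Expanding and collecting terms gives p(t) = -t^2 + 3t + 5.
Evaluating at t = -2: p(-2) = -5.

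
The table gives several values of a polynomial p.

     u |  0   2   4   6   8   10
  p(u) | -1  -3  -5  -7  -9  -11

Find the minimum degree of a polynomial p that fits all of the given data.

Forward differences of the values at u = 0, 2, 4, 6, 8, 10:
  p  : -1  -3  -5  -7  -9  -11
  Δ  : -2  -2  -2  -2  -2
  Δ^2: 0  0  0  0
  Δ^3: 0  0  0
  Δ^4: 0  0
  Δ^5: 0
The first differences are constant (-2) and nonzero, while all higher differences vanish, so the minimal degree is 1.

1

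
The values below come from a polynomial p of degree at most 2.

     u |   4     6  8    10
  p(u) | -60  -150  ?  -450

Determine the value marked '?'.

The 3 known points determine the degree-2 polynomial uniquely.
Write p(u) = au^2 + bu + c. Substituting each data point gives a linear system:
  16a + 4b + c = -60
  36a + 6b + c = -150
  100a + 10b + c = -450
Solving the system yields a = -5, b = 5, c = 0.
So p(u) = -5u^2 + 5u.
Then p(8) = -280.

-280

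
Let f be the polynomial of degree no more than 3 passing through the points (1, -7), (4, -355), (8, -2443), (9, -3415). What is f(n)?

Write f(n) = an^3 + bn^2 + cn + d. Substituting each data point gives a linear system:
  a + b + c + d = -7
  64a + 16b + 4c + d = -355
  512a + 64b + 8c + d = -2443
  729a + 81b + 9c + d = -3415
Solving the system yields a = -4, b = -6, c = -2, d = 5.
So f(n) = -4n^3 - 6n^2 - 2n + 5.
Check: f(1) = -7. ✓

f(n) = -4n^3 - 6n^2 - 2n + 5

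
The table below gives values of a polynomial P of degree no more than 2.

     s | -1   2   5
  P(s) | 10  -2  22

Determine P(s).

P(s) = 2s^2 - 6s + 2

Using the Lagrange interpolation formula with nodes -1, 2, 5:
  L_0(s) = (s - 2)(s - 5) / 18
  L_1(s) = (s + 1)(s - 5) / -9
  L_2(s) = (s + 1)(s - 2) / 18
Then P(s) = 10·L_0(s) - 2·L_1(s) + 22·L_2(s).
Expanding and collecting terms gives P(s) = 2s² - 6s + 2.
Check: P(5) = 22. ✓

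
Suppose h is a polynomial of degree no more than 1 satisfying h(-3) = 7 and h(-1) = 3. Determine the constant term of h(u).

1

Write h(u) = au + b. Substituting each data point gives a linear system:
  -3a + b = 7
  -a + b = 3
Solving the system yields a = -2, b = 1.
So h(u) = -2u + 1.
The constant term is 1.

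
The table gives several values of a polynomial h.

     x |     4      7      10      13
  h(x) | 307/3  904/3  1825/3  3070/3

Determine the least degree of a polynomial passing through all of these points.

Forward differences of the values at x = 4, 7, 10, 13:
  h  : 307/3  904/3  1825/3  3070/3
  Δ  : 199  307  415
  Δ^2: 108  108
  Δ^3: 0
The second differences are constant (108) and nonzero, while all higher differences vanish, so the minimal degree is 2.

2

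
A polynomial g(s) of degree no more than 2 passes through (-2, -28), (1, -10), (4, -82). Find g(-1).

Write g(s) = as^2 + bs + c. Substituting each data point gives a linear system:
  4a - 2b + c = -28
  a + b + c = -10
  16a + 4b + c = -82
Solving the system yields a = -5, b = 1, c = -6.
So g(s) = -5s^2 + s - 6.
Then g(-1) = -12.

-12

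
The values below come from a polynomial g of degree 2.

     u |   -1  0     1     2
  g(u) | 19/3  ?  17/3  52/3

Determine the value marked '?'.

2

On equispaced nodes a degree-2 polynomial has vanishing third forward difference, so
  - g(-1) + 3·g(0) - 3·g(1) + g(2) = 0.
Substituting the known values and solving for g(0):
  3·g(0) = 6
  g(0) = 2.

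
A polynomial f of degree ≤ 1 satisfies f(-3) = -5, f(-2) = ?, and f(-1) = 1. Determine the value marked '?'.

The 2 known points determine the degree-1 polynomial uniquely.
Write f(n) = an + b. Substituting each data point gives a linear system:
  -3a + b = -5
  -a + b = 1
Solving the system yields a = 3, b = 4.
So f(n) = 3n + 4.
Then f(-2) = -2.

-2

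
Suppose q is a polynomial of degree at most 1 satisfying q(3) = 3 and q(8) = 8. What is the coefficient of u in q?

Write q(u) = au + b. Substituting each data point gives a linear system:
  3a + b = 3
  8a + b = 8
Solving the system yields a = 1, b = 0.
So q(u) = u.
The leading coefficient is 1.

1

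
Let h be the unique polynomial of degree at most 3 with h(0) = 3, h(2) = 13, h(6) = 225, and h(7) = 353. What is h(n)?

h(n) = n^3 + n + 3

Write h(n) = an^3 + bn^2 + cn + d. Substituting each data point gives a linear system:
  d = 3
  8a + 4b + 2c + d = 13
  216a + 36b + 6c + d = 225
  343a + 49b + 7c + d = 353
Solving the system yields a = 1, b = 0, c = 1, d = 3.
So h(n) = n^3 + n + 3.
Check: h(6) = 225. ✓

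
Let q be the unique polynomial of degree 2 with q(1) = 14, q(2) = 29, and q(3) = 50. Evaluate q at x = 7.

Using the Lagrange interpolation formula with nodes 1, 2, 3:
  L_0(x) = (x - 2)(x - 3) / 2
  L_1(x) = (x - 1)(x - 3) / -1
  L_2(x) = (x - 1)(x - 2) / 2
Then q(x) = 14·L_0(x) + 29·L_1(x) + 50·L_2(x).
Expanding and collecting terms gives q(x) = 3x^2 + 6x + 5.
Evaluating at x = 7: q(7) = 194.

194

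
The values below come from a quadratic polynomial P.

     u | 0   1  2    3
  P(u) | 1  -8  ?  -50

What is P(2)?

On equispaced nodes a degree-2 polynomial has vanishing third forward difference, so
  - P(0) + 3·P(1) - 3·P(2) + P(3) = 0.
Substituting the known values and solving for P(2):
  -3·P(2) = 75
  P(2) = -25.

-25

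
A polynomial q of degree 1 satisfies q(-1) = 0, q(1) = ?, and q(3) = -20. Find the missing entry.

-10

The 2 known points determine the degree-1 polynomial uniquely.
Write q(s) = as + b. Substituting each data point gives a linear system:
  -a + b = 0
  3a + b = -20
Solving the system yields a = -5, b = -5.
So q(s) = -5s - 5.
Then q(1) = -10.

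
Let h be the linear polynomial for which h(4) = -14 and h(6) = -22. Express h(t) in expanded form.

Using the Lagrange interpolation formula with nodes 4, 6:
  L_0(t) = (t - 6) / -2
  L_1(t) = (t - 4) / 2
Then h(t) = -14·L_0(t) - 22·L_1(t).
Expanding and collecting terms gives h(t) = -4t + 2.
Check: h(4) = -14. ✓

h(t) = -4t + 2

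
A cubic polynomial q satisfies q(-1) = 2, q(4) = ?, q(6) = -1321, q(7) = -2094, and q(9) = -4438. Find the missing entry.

The 4 known points determine the degree-3 polynomial uniquely.
Write q(t) = at^3 + bt^2 + ct + d. Substituting each data point gives a linear system:
  -a + b - c + d = 2
  216a + 36b + 6c + d = -1321
  343a + 49b + 7c + d = -2094
  729a + 81b + 9c + d = -4438
Solving the system yields a = -6, b = -1, c = 2, d = -1.
So q(t) = -6t^3 - t^2 + 2t - 1.
Then q(4) = -393.

-393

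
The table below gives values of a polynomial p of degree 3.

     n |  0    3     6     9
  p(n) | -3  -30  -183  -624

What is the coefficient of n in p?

-6

Write p(n) = an^3 + bn^2 + cn + d. Substituting each data point gives a linear system:
  d = -3
  27a + 9b + 3c + d = -30
  216a + 36b + 6c + d = -183
  729a + 81b + 9c + d = -624
Solving the system yields a = -1, b = 2, c = -6, d = -3.
So p(n) = -n^3 + 2n^2 - 6n - 3.
The coefficient of n is -6.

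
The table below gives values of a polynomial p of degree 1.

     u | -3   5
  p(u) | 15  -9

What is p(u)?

p(u) = -3u + 6

Write p(u) = au + b. Substituting each data point gives a linear system:
  -3a + b = 15
  5a + b = -9
Solving the system yields a = -3, b = 6.
So p(u) = -3u + 6.
Check: p(-3) = 15. ✓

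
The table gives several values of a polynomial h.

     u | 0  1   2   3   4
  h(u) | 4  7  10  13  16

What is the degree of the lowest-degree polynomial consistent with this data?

1

Forward differences of the values at u = 0, 1, 2, 3, 4:
  h  : 4  7  10  13  16
  Δ  : 3  3  3  3
  Δ^2: 0  0  0
  Δ^3: 0  0
  Δ^4: 0
The first differences are constant (3) and nonzero, while all higher differences vanish, so the minimal degree is 1.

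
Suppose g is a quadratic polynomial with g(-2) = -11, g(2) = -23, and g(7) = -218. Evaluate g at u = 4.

-77

Using the Lagrange interpolation formula with nodes -2, 2, 7:
  L_0(u) = (u - 2)(u - 7) / 36
  L_1(u) = (u + 2)(u - 7) / -20
  L_2(u) = (u + 2)(u - 2) / 45
Then g(u) = -11·L_0(u) - 23·L_1(u) - 218·L_2(u).
Expanding and collecting terms gives g(u) = -4u² - 3u - 1.
Evaluating at u = 4: g(4) = -77.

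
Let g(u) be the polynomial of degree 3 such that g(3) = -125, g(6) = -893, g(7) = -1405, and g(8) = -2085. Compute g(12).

Using the Lagrange interpolation formula with nodes 3, 6, 7, 8:
  L_0(u) = (u - 6)(u - 7)(u - 8) / -60
  L_1(u) = (u - 3)(u - 7)(u - 8) / 6
  L_2(u) = (u - 3)(u - 6)(u - 8) / -4
  L_3(u) = (u - 3)(u - 6)(u - 7) / 10
Then g(u) = -125·L_0(u) - 893·L_1(u) - 1405·L_2(u) - 2085·L_3(u).
Expanding and collecting terms gives g(u) = -4u³ - 4u - 5.
Evaluating at u = 12: g(12) = -6965.

-6965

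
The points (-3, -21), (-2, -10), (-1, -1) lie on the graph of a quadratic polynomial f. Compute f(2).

Forward differences of the values at t = -3, -2, -1:
  f  : -21  -10  -1
  Δ  : 11  9
  Δ^2: -2
The second differences are constant, confirming degree 2.
Interpolating (Newton forward form) and evaluating at t = 2 gives f(2) = 14.

14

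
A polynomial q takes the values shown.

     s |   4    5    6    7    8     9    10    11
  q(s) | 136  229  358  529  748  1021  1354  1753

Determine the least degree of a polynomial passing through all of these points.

3

Forward differences of the values at s = 4, 5, 6, 7, 8, 9, 10, 11:
  q  : 136  229  358  529  748  1021  1354  1753
  Δ  : 93  129  171  219  273  333  399
  Δ^2: 36  42  48  54  60  66
  Δ^3: 6  6  6  6  6
  Δ^4: 0  0  0  0
  Δ^5: 0  0  0
  Δ^6: 0  0
  Δ^7: 0
The third differences are constant (6) and nonzero, while all higher differences vanish, so the minimal degree is 3.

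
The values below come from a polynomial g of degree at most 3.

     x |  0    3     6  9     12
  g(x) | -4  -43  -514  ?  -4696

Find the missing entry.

-1903

The 4 known points determine the degree-3 polynomial uniquely.
Write g(x) = ax^3 + bx^2 + cx + d. Substituting each data point gives a linear system:
  d = -4
  27a + 9b + 3c + d = -43
  216a + 36b + 6c + d = -514
  1728a + 144b + 12c + d = -4696
Solving the system yields a = -3, b = 3, c = 5, d = -4.
So g(x) = -3x^3 + 3x^2 + 5x - 4.
Then g(9) = -1903.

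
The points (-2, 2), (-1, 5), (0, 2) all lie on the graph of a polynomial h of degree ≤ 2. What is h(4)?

Forward differences of the values at t = -2, -1, 0:
  h  : 2  5  2
  Δ  : 3  -3
  Δ^2: -6
The second differences are constant, confirming degree 2.
Interpolating (Newton forward form) and evaluating at t = 4 gives h(4) = -70.

-70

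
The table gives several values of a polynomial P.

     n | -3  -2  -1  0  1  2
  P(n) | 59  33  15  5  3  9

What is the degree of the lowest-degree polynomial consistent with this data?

2

Forward differences of the values at n = -3, -2, -1, 0, 1, 2:
  P  : 59  33  15  5  3  9
  Δ  : -26  -18  -10  -2  6
  Δ^2: 8  8  8  8
  Δ^3: 0  0  0
  Δ^4: 0  0
  Δ^5: 0
The second differences are constant (8) and nonzero, while all higher differences vanish, so the minimal degree is 2.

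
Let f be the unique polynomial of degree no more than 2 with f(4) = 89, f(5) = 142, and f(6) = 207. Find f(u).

Write f(u) = au^2 + bu + c. Substituting each data point gives a linear system:
  16a + 4b + c = 89
  25a + 5b + c = 142
  36a + 6b + c = 207
Solving the system yields a = 6, b = -1, c = -3.
So f(u) = 6u² - u - 3.
Check: f(5) = 142. ✓

f(u) = 6u^2 - u - 3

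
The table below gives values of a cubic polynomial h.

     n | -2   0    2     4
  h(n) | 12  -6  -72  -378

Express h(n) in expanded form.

h(n) = -4n^3 - 6n^2 - 5n - 6

Write h(n) = an^3 + bn^2 + cn + d. Substituting each data point gives a linear system:
  -8a + 4b - 2c + d = 12
  d = -6
  8a + 4b + 2c + d = -72
  64a + 16b + 4c + d = -378
Solving the system yields a = -4, b = -6, c = -5, d = -6.
So h(n) = -4n³ - 6n² - 5n - 6.
Check: h(2) = -72. ✓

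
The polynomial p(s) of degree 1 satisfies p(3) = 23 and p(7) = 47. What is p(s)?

Write p(s) = as + b. Substituting each data point gives a linear system:
  3a + b = 23
  7a + b = 47
Solving the system yields a = 6, b = 5.
So p(s) = 6s + 5.
Check: p(7) = 47. ✓

p(s) = 6s + 5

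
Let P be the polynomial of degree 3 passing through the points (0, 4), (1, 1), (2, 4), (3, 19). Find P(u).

Write P(u) = au^3 + bu^2 + cu + d. Substituting each data point gives a linear system:
  d = 4
  a + b + c + d = 1
  8a + 4b + 2c + d = 4
  27a + 9b + 3c + d = 19
Solving the system yields a = 1, b = 0, c = -4, d = 4.
So P(u) = u³ - 4u + 4.
Check: P(1) = 1. ✓

P(u) = u^3 - 4u + 4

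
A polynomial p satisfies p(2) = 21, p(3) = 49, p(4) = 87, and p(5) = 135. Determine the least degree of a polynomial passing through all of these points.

Forward differences of the values at s = 2, 3, 4, 5:
  p  : 21  49  87  135
  Δ  : 28  38  48
  Δ^2: 10  10
  Δ^3: 0
The second differences are constant (10) and nonzero, while all higher differences vanish, so the minimal degree is 2.

2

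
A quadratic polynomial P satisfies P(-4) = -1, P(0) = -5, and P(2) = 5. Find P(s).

P(s) = s^2 + 3s - 5

Write P(s) = as^2 + bs + c. Substituting each data point gives a linear system:
  16a - 4b + c = -1
  c = -5
  4a + 2b + c = 5
Solving the system yields a = 1, b = 3, c = -5.
So P(s) = s^2 + 3s - 5.
Check: P(-4) = -1. ✓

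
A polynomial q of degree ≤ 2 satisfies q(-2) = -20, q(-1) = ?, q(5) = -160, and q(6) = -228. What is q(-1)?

-4

The 3 known points determine the degree-2 polynomial uniquely.
Write q(u) = au^2 + bu + c. Substituting each data point gives a linear system:
  4a - 2b + c = -20
  25a + 5b + c = -160
  36a + 6b + c = -228
Solving the system yields a = -6, b = -2, c = 0.
So q(u) = -6u^2 - 2u.
Then q(-1) = -4.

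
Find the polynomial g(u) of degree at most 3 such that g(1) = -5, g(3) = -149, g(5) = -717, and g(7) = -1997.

Using the Lagrange interpolation formula with nodes 1, 3, 5, 7:
  L_0(u) = (u - 3)(u - 5)(u - 7) / -48
  L_1(u) = (u - 1)(u - 5)(u - 7) / 16
  L_2(u) = (u - 1)(u - 3)(u - 7) / -16
  L_3(u) = (u - 1)(u - 3)(u - 5) / 48
Then g(u) = -5·L_0(u) - 149·L_1(u) - 717·L_2(u) - 1997·L_3(u).
Expanding and collecting terms gives g(u) = -6u^3 + u^2 + 2u - 2.
Check: g(7) = -1997. ✓

g(u) = -6u^3 + u^2 + 2u - 2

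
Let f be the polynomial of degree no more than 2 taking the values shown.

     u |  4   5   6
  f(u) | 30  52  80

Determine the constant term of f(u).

2

Write f(u) = au^2 + bu + c. Substituting each data point gives a linear system:
  16a + 4b + c = 30
  25a + 5b + c = 52
  36a + 6b + c = 80
Solving the system yields a = 3, b = -5, c = 2.
So f(u) = 3u^2 - 5u + 2.
The constant term is 2.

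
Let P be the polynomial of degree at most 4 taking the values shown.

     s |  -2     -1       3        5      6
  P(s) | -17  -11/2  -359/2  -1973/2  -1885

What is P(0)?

-4

Using the Lagrange interpolation formula with nodes -2, -1, 3, 5, 6:
  L_0(s) = (s + 1)(s - 3)(s - 5)(s - 6) / 280
  L_1(s) = (s + 2)(s - 3)(s - 5)(s - 6) / -168
  L_2(s) = (s + 2)(s + 1)(s - 5)(s - 6) / 120
  L_3(s) = (s + 2)(s + 1)(s - 3)(s - 6) / -84
  L_4(s) = (s + 2)(s + 1)(s - 3)(s - 5) / 168
Then P(s) = -17·L_0(s) - 11/2·L_1(s) - 359/2·L_2(s) - 1973/2·L_3(s) - 1885·L_4(s).
Expanding and collecting terms gives P(s) = -s⁴ - 2s³ - 4s² - (3/2)s - 4.
Evaluating at s = 0: P(0) = -4.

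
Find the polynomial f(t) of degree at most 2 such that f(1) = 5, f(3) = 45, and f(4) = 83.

Using the Lagrange interpolation formula with nodes 1, 3, 4:
  L_0(t) = (t - 3)(t - 4) / 6
  L_1(t) = (t - 1)(t - 4) / -2
  L_2(t) = (t - 1)(t - 3) / 3
Then f(t) = 5·L_0(t) + 45·L_1(t) + 83·L_2(t).
Expanding and collecting terms gives f(t) = 6t^2 - 4t + 3.
Check: f(1) = 5. ✓

f(t) = 6t^2 - 4t + 3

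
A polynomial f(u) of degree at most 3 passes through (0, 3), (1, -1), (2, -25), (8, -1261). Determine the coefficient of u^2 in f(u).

Write f(u) = au^3 + bu^2 + cu + d. Substituting each data point gives a linear system:
  d = 3
  a + b + c + d = -1
  8a + 4b + 2c + d = -25
  512a + 64b + 8c + d = -1261
Solving the system yields a = -2, b = -4, c = 2, d = 3.
So f(u) = -2u³ - 4u² + 2u + 3.
The coefficient of u^2 is -4.

-4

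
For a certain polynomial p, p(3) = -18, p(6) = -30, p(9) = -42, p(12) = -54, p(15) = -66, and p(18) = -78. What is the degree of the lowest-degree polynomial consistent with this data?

Forward differences of the values at u = 3, 6, 9, 12, 15, 18:
  p  : -18  -30  -42  -54  -66  -78
  Δ  : -12  -12  -12  -12  -12
  Δ^2: 0  0  0  0
  Δ^3: 0  0  0
  Δ^4: 0  0
  Δ^5: 0
The first differences are constant (-12) and nonzero, while all higher differences vanish, so the minimal degree is 1.

1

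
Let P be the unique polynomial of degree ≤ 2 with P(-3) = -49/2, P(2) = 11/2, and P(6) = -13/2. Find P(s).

Using the Lagrange interpolation formula with nodes -3, 2, 6:
  L_0(s) = (s - 2)(s - 6) / 45
  L_1(s) = (s + 3)(s - 6) / -20
  L_2(s) = (s + 3)(s - 2) / 36
Then P(s) = -49/2·L_0(s) + 11/2·L_1(s) - 13/2·L_2(s).
Expanding and collecting terms gives P(s) = -s^2 + 5s - 1/2.
Check: P(6) = -13/2. ✓

P(s) = -s^2 + 5s - 1/2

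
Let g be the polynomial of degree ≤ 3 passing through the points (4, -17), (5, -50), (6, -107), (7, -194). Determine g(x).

g(x) = -x^3 + 3x^2 + x - 5

Using the Lagrange interpolation formula with nodes 4, 5, 6, 7:
  L_0(x) = (x - 5)(x - 6)(x - 7) / -6
  L_1(x) = (x - 4)(x - 6)(x - 7) / 2
  L_2(x) = (x - 4)(x - 5)(x - 7) / -2
  L_3(x) = (x - 4)(x - 5)(x - 6) / 6
Then g(x) = -17·L_0(x) - 50·L_1(x) - 107·L_2(x) - 194·L_3(x).
Expanding and collecting terms gives g(x) = -x^3 + 3x^2 + x - 5.
Check: g(5) = -50. ✓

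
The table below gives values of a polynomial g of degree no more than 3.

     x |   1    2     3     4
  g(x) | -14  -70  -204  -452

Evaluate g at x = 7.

-2240

Write g(x) = ax^3 + bx^2 + cx + d. Substituting each data point gives a linear system:
  a + b + c + d = -14
  8a + 4b + 2c + d = -70
  27a + 9b + 3c + d = -204
  64a + 16b + 4c + d = -452
Solving the system yields a = -6, b = -3, c = -5, d = 0.
So g(x) = -6x^3 - 3x^2 - 5x.
Then g(7) = -2240.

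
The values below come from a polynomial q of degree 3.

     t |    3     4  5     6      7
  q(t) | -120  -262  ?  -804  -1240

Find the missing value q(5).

-484

The 4 known points determine the degree-3 polynomial uniquely.
Write q(t) = at^3 + bt^2 + ct + d. Substituting each data point gives a linear system:
  27a + 9b + 3c + d = -120
  64a + 16b + 4c + d = -262
  216a + 36b + 6c + d = -804
  343a + 49b + 7c + d = -1240
Solving the system yields a = -3, b = -4, c = -3, d = 6.
So q(t) = -3t^3 - 4t^2 - 3t + 6.
Then q(5) = -484.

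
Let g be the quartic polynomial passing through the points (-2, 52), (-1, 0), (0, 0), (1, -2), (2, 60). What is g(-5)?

2860

Using the Lagrange interpolation formula with nodes -2, -1, 0, 1, 2:
  L_0(s) = (s + 1)s(s - 1)(s - 2) / 24
  L_1(s) = (s + 2)s(s - 1)(s - 2) / -6
  L_2(s) = (s + 2)(s + 1)(s - 1)(s - 2) / 4
  L_3(s) = (s + 2)(s + 1)s(s - 2) / -6
  L_4(s) = (s + 2)(s + 1)s(s - 1) / 24
Then g(s) = 52·L_0(s) + 0·L_1(s) + 0·L_2(s) - 2·L_3(s) + 60·L_4(s).
Expanding and collecting terms gives g(s) = 5s^4 + s^3 - 6s^2 - 2s.
Evaluating at s = -5: g(-5) = 2860.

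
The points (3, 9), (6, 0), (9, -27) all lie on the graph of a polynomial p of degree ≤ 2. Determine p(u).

Using the Lagrange interpolation formula with nodes 3, 6, 9:
  L_0(u) = (u - 6)(u - 9) / 18
  L_1(u) = (u - 3)(u - 9) / -9
  L_2(u) = (u - 3)(u - 6) / 18
Then p(u) = 9·L_0(u) + 0·L_1(u) - 27·L_2(u).
Expanding and collecting terms gives p(u) = -u^2 + 6u.
Check: p(9) = -27. ✓

p(u) = -u^2 + 6u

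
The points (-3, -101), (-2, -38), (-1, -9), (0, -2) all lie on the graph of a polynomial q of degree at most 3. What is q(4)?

46

Using the Lagrange interpolation formula with nodes -3, -2, -1, 0:
  L_0(x) = (x + 2)(x + 1)x / -6
  L_1(x) = (x + 3)(x + 1)x / 2
  L_2(x) = (x + 3)(x + 2)x / -2
  L_3(x) = (x + 3)(x + 2)(x + 1) / 6
Then q(x) = -101·L_0(x) - 38·L_1(x) - 9·L_2(x) - 2·L_3(x).
Expanding and collecting terms gives q(x) = 2x^3 - 5x^2 - 2.
Evaluating at x = 4: q(4) = 46.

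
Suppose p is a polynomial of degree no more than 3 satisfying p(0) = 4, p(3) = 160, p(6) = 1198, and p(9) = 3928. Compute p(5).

704

Using the Lagrange interpolation formula with nodes 0, 3, 6, 9:
  L_0(n) = (n - 3)(n - 6)(n - 9) / -162
  L_1(n) = n(n - 6)(n - 9) / 54
  L_2(n) = n(n - 3)(n - 9) / -54
  L_3(n) = n(n - 3)(n - 6) / 162
Then p(n) = 4·L_0(n) + 160·L_1(n) + 1198·L_2(n) + 3928·L_3(n).
Expanding and collecting terms gives p(n) = 5n³ + 4n² - 5n + 4.
Evaluating at n = 5: p(5) = 704.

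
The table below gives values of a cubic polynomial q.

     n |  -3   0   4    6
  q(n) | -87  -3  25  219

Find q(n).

Write q(n) = an^3 + bn^2 + cn + d. Substituting each data point gives a linear system:
  -27a + 9b - 3c + d = -87
  d = -3
  64a + 16b + 4c + d = 25
  216a + 36b + 6c + d = 219
Solving the system yields a = 2, b = -5, c = -5, d = -3.
So q(n) = 2n^3 - 5n^2 - 5n - 3.
Check: q(4) = 25. ✓

q(n) = 2n^3 - 5n^2 - 5n - 3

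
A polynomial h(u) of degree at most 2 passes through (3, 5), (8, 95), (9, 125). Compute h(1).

Using the Lagrange interpolation formula with nodes 3, 8, 9:
  L_0(u) = (u - 8)(u - 9) / 30
  L_1(u) = (u - 3)(u - 9) / -5
  L_2(u) = (u - 3)(u - 8) / 6
Then h(u) = 5·L_0(u) + 95·L_1(u) + 125·L_2(u).
Expanding and collecting terms gives h(u) = 2u^2 - 4u - 1.
Evaluating at u = 1: h(1) = -3.

-3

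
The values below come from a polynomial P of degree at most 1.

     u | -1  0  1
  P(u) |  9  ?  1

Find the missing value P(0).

5

On equispaced nodes a degree-1 polynomial has vanishing second forward difference, so
  P(-1) - 2·P(0) + P(1) = 0.
Substituting the known values and solving for P(0):
  -2·P(0) = -10
  P(0) = 5.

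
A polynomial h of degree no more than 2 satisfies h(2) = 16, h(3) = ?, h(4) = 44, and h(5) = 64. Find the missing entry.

The 3 known points determine the degree-2 polynomial uniquely.
Write h(x) = ax^2 + bx + c. Substituting each data point gives a linear system:
  4a + 2b + c = 16
  16a + 4b + c = 44
  25a + 5b + c = 64
Solving the system yields a = 2, b = 2, c = 4.
So h(x) = 2x^2 + 2x + 4.
Then h(3) = 28.

28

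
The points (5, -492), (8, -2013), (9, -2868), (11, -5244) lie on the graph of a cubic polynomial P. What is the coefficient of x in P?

Write P(x) = ax^3 + bx^2 + cx + d. Substituting each data point gives a linear system:
  125a + 25b + 5c + d = -492
  512a + 64b + 8c + d = -2013
  729a + 81b + 9c + d = -2868
  1331a + 121b + 11c + d = -5244
Solving the system yields a = -4, b = 1, c = -4, d = 3.
So P(x) = -4x³ + x² - 4x + 3.
The coefficient of x is -4.

-4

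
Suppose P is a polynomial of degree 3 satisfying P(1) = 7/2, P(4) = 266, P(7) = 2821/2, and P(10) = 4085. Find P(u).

Write P(u) = au^3 + bu^2 + cu + d. Substituting each data point gives a linear system:
  a + b + c + d = 7/2
  64a + 16b + 4c + d = 266
  343a + 49b + 7c + d = 2821/2
  1000a + 100b + 10c + d = 4085
Solving the system yields a = 4, b = 1, c = -3/2, d = 0.
So P(u) = 4u^3 + u^2 - (3/2)u.
Check: P(4) = 266. ✓

P(u) = 4u^3 + u^2 - (3/2)u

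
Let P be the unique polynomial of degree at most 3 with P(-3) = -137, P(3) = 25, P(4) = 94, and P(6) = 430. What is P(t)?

Using the Lagrange interpolation formula with nodes -3, 3, 4, 6:
  L_0(t) = (t - 3)(t - 4)(t - 6) / -378
  L_1(t) = (t + 3)(t - 4)(t - 6) / 18
  L_2(t) = (t + 3)(t - 3)(t - 6) / -14
  L_3(t) = (t + 3)(t - 3)(t - 4) / 54
Then P(t) = -137·L_0(t) + 25·L_1(t) + 94·L_2(t) + 430·L_3(t).
Expanding and collecting terms gives P(t) = 3t³ - 6t² - 2.
Check: P(-3) = -137. ✓

P(t) = 3t^3 - 6t^2 - 2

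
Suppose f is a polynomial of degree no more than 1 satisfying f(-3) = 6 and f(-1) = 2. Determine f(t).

f(t) = -2t

Write f(t) = at + b. Substituting each data point gives a linear system:
  -3a + b = 6
  -a + b = 2
Solving the system yields a = -2, b = 0.
So f(t) = -2t.
Check: f(-1) = 2. ✓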